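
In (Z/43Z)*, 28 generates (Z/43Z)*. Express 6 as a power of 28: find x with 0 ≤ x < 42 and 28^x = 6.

Successive powers of 28 modulo 43:
  28^0=1  28^1=28  28^2=10  28^3=22  28^4=14  28^5=5
  28^6=11  28^7=7  28^8=24  28^9=27  28^10=25  28^11=12
  28^12=35  28^13=34  28^14=6
So 28^14 ≡ 6 (mod 43), giving x = 14.

14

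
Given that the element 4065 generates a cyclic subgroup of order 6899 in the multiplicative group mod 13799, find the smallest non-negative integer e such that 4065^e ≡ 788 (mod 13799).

4426

Baby-step giant-step with m = ceil(sqrt(6899)) = 84.
Baby table (4065^j mod 13799 for j=0..83):
  0:1  1:4065  2:6822  3:9239  4:9456  5:8425  6:12306  7:2515
  8:12215  9:5173  10:12368  11:6163  12:7410  13:12232  14:5283  15:4151
  16:11437  17:2574  18:3668  19:7500  20:5509  21:12107  22:7721  23:6939
  24:1879  25:7288  26:13066  27:939  28:8511  29:3122  30:9649  31:6427
  32:4248  33:5571  34:1956  35:2916  36:199  37:8593  38:5276  39:3294
  40:5080  41:6896  42:6471  43:3721  44:2161  45:8301  46:5010  47:12125
  48:11896  49:5544  50:2593  51:11908  52:12927  53:1663  54:12384  55:2208
  56:6170  57:8267  58:4790  59:961  60:1348  61:1417  62:5922  63:7474
  64:10211  65:323  66:2090  67:9465  68:3613  69:4709  70:2872  71:726
  72:12003  73:12730  74:1200  75:6953  76:3593  77:6203  78:4422  79:9132
  80:2270  81:9818  82:3462  83:11849
Giant step factor: 4065^(-84) ≡ 8452 (mod 13799).
Scan 788·8452^i mod 13799 for i = 0, 1, …:
  i=0: 788   i=1: 9058   i=2: 1364   i=3: 6363
  i=4: 5373   i=5: 87   i=6: 3977   i=7: 13039
  i=8: 6814   i=9: 8701     …   i=51: 2714
  i=52: 4790
Match at i=52, j=58: e = 52·84 + 58 = 4426.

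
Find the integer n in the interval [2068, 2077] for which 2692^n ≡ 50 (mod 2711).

Compute 2692^2068 mod 2711 = 1442, then multiply by 2692 repeatedly:
  2692^2068=1442  2692^2069=2423  2692^2070=50
Found 50 at exponent 2070.

2070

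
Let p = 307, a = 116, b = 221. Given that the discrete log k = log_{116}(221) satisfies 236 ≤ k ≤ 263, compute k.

245

Compute 116^236 mod 307 = 134, then multiply by 116 repeatedly:
  116^236=134  116^237=194  116^238=93  116^239=43  116^240=76
  116^241=220  116^242=39  116^243=226  116^244=121  116^245=221
Found 221 at exponent 245.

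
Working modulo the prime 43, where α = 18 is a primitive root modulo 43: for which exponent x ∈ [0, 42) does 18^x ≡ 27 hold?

Baby-step giant-step with m = ceil(sqrt(42)) = 7.
Baby table (18^j mod 43 for j=0..6):
  0:1  1:18  2:23  3:27  4:13  5:19  6:41
Giant step factor: 18^(-7) ≡ 37 (mod 43).
Scan 27·37^i mod 43 for i = 0, 1, …:
  i=0: 27
Match at i=0, j=3: x = 0·7 + 3 = 3.

3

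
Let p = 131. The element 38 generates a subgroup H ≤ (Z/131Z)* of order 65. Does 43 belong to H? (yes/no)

yes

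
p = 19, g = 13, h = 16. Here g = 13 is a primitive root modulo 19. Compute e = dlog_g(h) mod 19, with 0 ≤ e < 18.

8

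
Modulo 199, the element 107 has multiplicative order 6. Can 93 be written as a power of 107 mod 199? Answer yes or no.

yes

⟨107⟩ has order 6; its elements mod 199 are {1, 92, 93, 106, 107, 198}.
93 is in this set.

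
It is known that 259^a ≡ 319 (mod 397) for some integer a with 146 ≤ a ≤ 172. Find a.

148

Compute 259^146 mod 397 = 205, then multiply by 259 repeatedly:
  259^146=205  259^147=294  259^148=319
Found 319 at exponent 148.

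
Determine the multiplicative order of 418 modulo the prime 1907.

The order of 418 must divide p − 1 = 1906 = 2 · 953.
Divisors: 1, 2, 953, 1906.
Check each in increasing order: 418^1 ≡ 418;  418^2 ≡ 1187;  418^953 ≡ 1906;  418^1906 ≡ 1.
Smallest exponent giving 1 is 1906.

1906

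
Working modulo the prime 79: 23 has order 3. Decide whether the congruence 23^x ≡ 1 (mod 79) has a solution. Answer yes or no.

yes

1 ∈ ⟨23⟩ iff 1^3 ≡ 1 (mod 79), since |⟨23⟩| = 3.
1^3 mod 79 = 1.
Since 1 = 1, 1 lies in the subgroup.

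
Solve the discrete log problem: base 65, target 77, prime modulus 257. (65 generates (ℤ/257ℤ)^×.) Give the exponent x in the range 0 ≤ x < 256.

Baby-step giant-step with m = ceil(sqrt(256)) = 16.
Baby table (65^j mod 257 for j=0..15):
  0:1  1:65  2:113  3:149  4:176  5:132  6:99  7:10
  8:136  9:102  10:205  11:218  12:35  13:219  14:100  15:75
Giant step factor: 65^(-16) ≡ 32 (mod 257).
Scan 77·32^i mod 257 for i = 0, 1, …:
  i=0: 77   i=1: 151   i=2: 206   i=3: 167
  i=4: 204   i=5: 103   i=6: 212   i=7: 102
Match at i=7, j=9: x = 7·16 + 9 = 121.

121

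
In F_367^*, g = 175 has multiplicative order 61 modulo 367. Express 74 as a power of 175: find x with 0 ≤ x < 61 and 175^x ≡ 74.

Successive powers of 175 modulo 367:
  175^0=1  175^1=175  175^2=164  175^3=74
So 175^3 ≡ 74 (mod 367), giving x = 3.

3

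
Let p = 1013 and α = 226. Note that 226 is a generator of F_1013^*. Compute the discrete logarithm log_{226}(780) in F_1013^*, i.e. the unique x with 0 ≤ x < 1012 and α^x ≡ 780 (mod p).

746

Baby-step giant-step with m = ceil(sqrt(1012)) = 32.
Baby table (226^j mod 1013 for j=0..31):
  0:1  1:226  2:426  3:41  4:149  5:245  6:668  7:31
  8:928  9:37  10:258  11:567  12:504  13:448  14:961  15:404
  16:134  17:907  18:356  19:429  20:719  21:414  22:368  23:102
  24:766  25:906  26:130  27:3  28:678  29:265  30:123  31:447
Giant step factor: 226^(-32) ≡ 266 (mod 1013).
Scan 780·266^i mod 1013 for i = 0, 1, …:
  i=0: 780   i=1: 828   i=2: 427   i=3: 126
  i=4: 87   i=5: 856   i=6: 784   i=7: 879
  i=8: 824   i=9: 376     …   i=22: 199
  i=23: 258
Match at i=23, j=10: x = 23·32 + 10 = 746.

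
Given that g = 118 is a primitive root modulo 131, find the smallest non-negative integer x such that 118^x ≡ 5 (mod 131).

82

Baby-step giant-step with m = ceil(sqrt(130)) = 12.
Baby table (118^j mod 131 for j=0..11):
  0:1  1:118  2:38  3:30  4:3  5:92  6:114  7:90
  8:9  9:14  10:80  11:8
Giant step factor: 118^(-12) ≡ 34 (mod 131).
Scan 5·34^i mod 131 for i = 0, 1, …:
  i=0: 5   i=1: 39   i=2: 16   i=3: 20
  i=4: 25   i=5: 64   i=6: 80
Match at i=6, j=10: x = 6·12 + 10 = 82.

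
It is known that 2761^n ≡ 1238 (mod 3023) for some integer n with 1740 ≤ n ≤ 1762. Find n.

Compute 2761^1740 mod 3023 = 2670, then multiply by 2761 repeatedly:
  2761^1740=2670  2761^1741=1796  2761^1742=1036  2761^1743=638  2761^1744=2132
  2761^1745=671  2761^1746=2555  2761^1747=1696  2761^1748=29  2761^1749=1471
  2761^1750=1542  2761^1751=1078  2761^1752=1726  2761^1753=1238
Found 1238 at exponent 1753.

1753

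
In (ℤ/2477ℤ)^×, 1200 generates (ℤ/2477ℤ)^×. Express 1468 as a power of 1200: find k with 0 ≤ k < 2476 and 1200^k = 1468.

1609

Baby-step giant-step with m = ceil(sqrt(2476)) = 50.
Baby table (1200^j mod 2477 for j=0..49):
  0:1  1:1200  2:863  3:214  4:1669  5:1384  6:1210  7:478
  8:1413  9:1332  10:735  11:188  12:193  13:1239  14:600  15:1670
  16:107  17:2073  18:692  19:605  20:239  21:1945  22:666  23:1606
  24:94  25:1335  26:1858  27:300  28:835  29:1292  30:2275  31:346
  32:1541  33:1358  34:2211  35:333  36:803  37:47  38:1906  39:929
  40:150  41:1656  42:646  43:2376  44:173  45:2009  46:679  47:2344
  48:1405  49:1640
Giant step factor: 1200^(-50) ≡ 1423 (mod 2477).
Scan 1468·1423^i mod 2477 for i = 0, 1, …:
  i=0: 1468   i=1: 853   i=2: 89   i=3: 320
  i=4: 2069   i=5: 1511   i=6: 117   i=7: 532
  i=8: 1551   i=9: 66     …   i=31: 1578
  i=32: 1332
Match at i=32, j=9: k = 32·50 + 9 = 1609.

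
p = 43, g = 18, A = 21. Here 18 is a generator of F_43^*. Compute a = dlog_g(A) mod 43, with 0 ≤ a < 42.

Baby-step giant-step with m = ceil(sqrt(42)) = 7.
Baby table (18^j mod 43 for j=0..6):
  0:1  1:18  2:23  3:27  4:13  5:19  6:41
Giant step factor: 18^(-7) ≡ 37 (mod 43).
Scan 21·37^i mod 43 for i = 0, 1, …:
  i=0: 21   i=1: 3   i=2: 25   i=3: 22
  i=4: 40   i=5: 18
Match at i=5, j=1: a = 5·7 + 1 = 36.

36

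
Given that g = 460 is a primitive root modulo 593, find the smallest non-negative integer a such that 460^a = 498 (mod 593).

589

Baby-step giant-step with m = ceil(sqrt(592)) = 25.
Baby table (460^j mod 593 for j=0..24):
  0:1  1:460  2:492  3:387  4:120  5:51  6:333  7:186
  8:168  9:190  10:229  11:379  12:591  13:266  14:202  15:412
  16:353  17:491  18:520  19:221  20:257  21:213  22:135  23:428
  24:4
Giant step factor: 460^(-25) ≡ 175 (mod 593).
Scan 498·175^i mod 593 for i = 0, 1, …:
  i=0: 498   i=1: 572   i=2: 476   i=3: 280
  i=4: 374   i=5: 220   i=6: 548   i=7: 427
  i=8: 7   i=9: 39     …   i=22: 462
  i=23: 202
Match at i=23, j=14: a = 23·25 + 14 = 589.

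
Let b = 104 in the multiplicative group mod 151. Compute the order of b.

The order of 104 must divide p − 1 = 150 = 2 · 3 · 5^2.
Divisors: 1, 2, 3, 5, 6, 10, 15, 25, 30, 50, 75, 150.
Check each in increasing order: 104^1 ≡ 104;  104^2 ≡ 95;  104^3 ≡ 65;  104^5 ≡ 135;  104^6 ≡ 148;  104^10 ≡ 105;  104^15 ≡ 132;  104^25 ≡ 119;  104^30 ≡ 59;  104^50 ≡ 118;  104^75 ≡ 150;  104^150 ≡ 1.
Smallest exponent giving 1 is 150.

150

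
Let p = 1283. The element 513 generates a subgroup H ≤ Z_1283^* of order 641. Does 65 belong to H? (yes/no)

65 ∈ ⟨513⟩ iff 65^641 ≡ 1 (mod 1283), since |⟨513⟩| = 641.
65^641 mod 1283 = 1282.
Since 1282 ≠ 1, 65 does not lie in the subgroup.

no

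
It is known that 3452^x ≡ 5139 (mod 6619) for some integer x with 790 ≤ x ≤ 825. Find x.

Compute 3452^790 mod 6619 = 6279, then multiply by 3452 repeatedly:
  3452^790=6279  3452^791=4502  3452^792=6111  3452^793=419  3452^794=3446
  3452^795=1249  3452^796=2579  3452^797=153  3452^798=5255  3452^799=4200
  3452^800=2790  3452^801=435  3452^802=5726  3452^803=1818  3452^804=924
  3452^805=5909  3452^806=4729  3452^807=2054  3452^808=1459  3452^809=6028
  3452^810=5139
Found 5139 at exponent 810.

810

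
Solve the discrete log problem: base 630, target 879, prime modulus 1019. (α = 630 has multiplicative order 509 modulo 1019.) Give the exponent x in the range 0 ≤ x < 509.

Baby-step giant-step with m = ceil(sqrt(509)) = 23.
Baby table (630^j mod 1019 for j=0..22):
  0:1  1:630  2:509  3:704  4:255  5:667  6:382  7:176
  8:828  9:931  10:605  11:44  12:207  13:997  14:406  15:11
  16:816  17:504  18:611  19:767  20:204  21:126  22:917
Giant step factor: 630^(-23) ≡ 372 (mod 1019).
Scan 879·372^i mod 1019 for i = 0, 1, …:
  i=0: 879   i=1: 908   i=2: 487   i=3: 801
  i=4: 424   i=5: 802   i=6: 796   i=7: 602
  i=8: 783   i=9: 861   i=10: 326   i=11: 11
Match at i=11, j=15: x = 11·23 + 15 = 268.

268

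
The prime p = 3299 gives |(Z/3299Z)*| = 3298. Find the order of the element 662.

1649

The order of 662 must divide p − 1 = 3298 = 2 · 17 · 97.
Divisors: 1, 2, 17, 34, 97, 194, 1649, 3298.
Check each in increasing order: 662^1 ≡ 662;  662^2 ≡ 2776;  662^17 ≡ 2920;  662^34 ≡ 1784;  662^97 ≡ 2350;  662^194 ≡ 3273;  662^1649 ≡ 1.
Smallest exponent giving 1 is 1649.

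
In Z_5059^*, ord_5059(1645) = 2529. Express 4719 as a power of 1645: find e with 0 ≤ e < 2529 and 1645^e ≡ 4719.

Baby-step giant-step with m = ceil(sqrt(2529)) = 51.
Baby table (1645^j mod 5059 for j=0..50):
  0:1  1:1645  2:4519  3:2084  4:3237  5:2797  6:2434  7:2261
  8:980  9:3338  10:1995  11:3543  12:267  13:4141  14:2531  15:4997
  16:4249  17:3126  18:2326  19:1666  20:3651  21:862  22:1470  23:5007
  24:463  25:2785  26:2930  27:3682  28:1267  29:4966  30:3844  31:4689
  32:3489  33:2499  34:2947  35:1293  36:2205  37:4981  38:3224  39:1648
  40:4395  41:464  42:4430  43:2390  44:707  45:4504  46:2704  47:1219
  48:1891  49:4469  50:778
Giant step factor: 1645^(-51) ≡ 1989 (mod 5059).
Scan 4719·1989^i mod 5059 for i = 0, 1, …:
  i=0: 4719   i=1: 1646   i=2: 721   i=3: 2372
  i=4: 2920   i=5: 148   i=6: 950   i=7: 2543
  i=8: 4086   i=9: 2300     …   i=32: 3565
  i=33: 3126
Match at i=33, j=17: e = 33·51 + 17 = 1700.

1700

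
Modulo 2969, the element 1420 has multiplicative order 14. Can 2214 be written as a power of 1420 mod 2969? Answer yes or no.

yes

⟨1420⟩ has order 14; its elements mod 2969 are {1, 23, 291, 449, 529, 755, 1420, 1549, 2214, 2440, 2520, 2678, 2946, 2968}.
2214 is in this set.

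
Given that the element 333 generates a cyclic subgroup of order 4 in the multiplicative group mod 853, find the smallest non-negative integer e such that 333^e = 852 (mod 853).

2

Successive powers of 333 modulo 853:
  333^0=1  333^1=333  333^2=852
So 333^2 ≡ 852 (mod 853), giving e = 2.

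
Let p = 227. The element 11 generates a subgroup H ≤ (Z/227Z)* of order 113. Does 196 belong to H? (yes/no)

yes

196 ∈ ⟨11⟩ iff 196^113 ≡ 1 (mod 227), since |⟨11⟩| = 113.
196^113 mod 227 = 1.
Since 1 = 1, 196 lies in the subgroup.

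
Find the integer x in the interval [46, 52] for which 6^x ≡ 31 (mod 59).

51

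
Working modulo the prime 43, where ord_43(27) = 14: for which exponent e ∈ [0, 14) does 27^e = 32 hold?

Successive powers of 27 modulo 43:
  27^0=1  27^1=27  27^2=41  27^3=32
So 27^3 ≡ 32 (mod 43), giving e = 3.

3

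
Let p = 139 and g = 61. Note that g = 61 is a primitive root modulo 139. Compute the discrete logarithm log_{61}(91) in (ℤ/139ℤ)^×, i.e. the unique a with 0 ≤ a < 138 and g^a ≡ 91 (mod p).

18

Successive powers of 61 modulo 139:
  61^0=1  61^1=61  61^2=107  61^3=133  61^4=51  61^5=53
  61^6=36  61^7=111  61^8=99  61^9=62  61^10=29  61^11=101
  61^12=45  61^13=104  61^14=89  61^15=8  61^16=71  61^17=22
  61^18=91
So 61^18 ≡ 91 (mod 139), giving a = 18.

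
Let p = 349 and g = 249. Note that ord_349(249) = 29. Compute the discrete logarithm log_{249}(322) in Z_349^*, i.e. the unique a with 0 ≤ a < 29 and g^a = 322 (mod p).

Successive powers of 249 modulo 349:
  249^0=1  249^1=249  249^2=228  249^3=234  249^4=332  249^5=304
  249^6=312  249^7=210  249^8=289  249^9=67  249^10=280  249^11=269
  249^12=322
So 249^12 ≡ 322 (mod 349), giving a = 12.

12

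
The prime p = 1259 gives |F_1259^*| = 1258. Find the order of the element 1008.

17

The order of 1008 must divide p − 1 = 1258 = 2 · 17 · 37.
Divisors: 1, 2, 17, 34, 37, 74, 629, 1258.
Check each in increasing order: 1008^1 ≡ 1008;  1008^2 ≡ 51;  1008^17 ≡ 1.
Smallest exponent giving 1 is 17.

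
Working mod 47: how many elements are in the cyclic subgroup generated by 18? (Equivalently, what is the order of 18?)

The order of 18 must divide p − 1 = 46 = 2 · 23.
Divisors: 1, 2, 23, 46.
Check each in increasing order: 18^1 ≡ 18;  18^2 ≡ 42;  18^23 ≡ 1.
Smallest exponent giving 1 is 23.

23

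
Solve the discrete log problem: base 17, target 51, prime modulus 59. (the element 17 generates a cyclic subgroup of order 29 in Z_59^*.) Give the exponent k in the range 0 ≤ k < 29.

24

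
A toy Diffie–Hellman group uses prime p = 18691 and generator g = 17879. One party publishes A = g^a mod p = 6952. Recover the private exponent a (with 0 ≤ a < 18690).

8203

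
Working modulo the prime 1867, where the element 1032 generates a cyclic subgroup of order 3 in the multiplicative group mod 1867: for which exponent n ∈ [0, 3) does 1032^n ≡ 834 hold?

2

Successive powers of 1032 modulo 1867:
  1032^0=1  1032^1=1032  1032^2=834
So 1032^2 ≡ 834 (mod 1867), giving n = 2.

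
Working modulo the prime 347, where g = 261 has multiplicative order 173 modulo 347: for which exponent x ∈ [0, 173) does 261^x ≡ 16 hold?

60

Baby-step giant-step with m = ceil(sqrt(173)) = 14.
Baby table (261^j mod 347 for j=0..13):
  0:1  1:261  2:109  3:342  4:83  5:149  6:25  7:279
  8:296  9:222  10:340  11:255  12:278  13:35
Giant step factor: 261^(-14) ≡ 43 (mod 347).
Scan 16·43^i mod 347 for i = 0, 1, …:
  i=0: 16   i=1: 341   i=2: 89   i=3: 10
  i=4: 83
Match at i=4, j=4: x = 4·14 + 4 = 60.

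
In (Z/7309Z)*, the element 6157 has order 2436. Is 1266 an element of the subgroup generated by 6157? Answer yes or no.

yes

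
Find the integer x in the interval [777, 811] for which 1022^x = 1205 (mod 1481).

777

Compute 1022^777 mod 1481 = 1205, then multiply by 1022 repeatedly:
  1022^777=1205
Found 1205 at exponent 777.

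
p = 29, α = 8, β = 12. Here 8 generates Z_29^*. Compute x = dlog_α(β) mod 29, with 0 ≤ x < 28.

21

Successive powers of 8 modulo 29:
  8^0=1  8^1=8  8^2=6  8^3=19  8^4=7  8^5=27
  8^6=13  8^7=17  8^8=20  8^9=15  8^10=4  8^11=3
  8^12=24  8^13=18  8^14=28  8^15=21  8^16=23  8^17=10
  8^18=22  8^19=2  8^20=16  8^21=12
So 8^21 ≡ 12 (mod 29), giving x = 21.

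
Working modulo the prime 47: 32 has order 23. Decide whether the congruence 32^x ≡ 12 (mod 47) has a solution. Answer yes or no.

12 ∈ ⟨32⟩ iff 12^23 ≡ 1 (mod 47), since |⟨32⟩| = 23.
12^23 mod 47 = 1.
Since 1 = 1, 12 lies in the subgroup.

yes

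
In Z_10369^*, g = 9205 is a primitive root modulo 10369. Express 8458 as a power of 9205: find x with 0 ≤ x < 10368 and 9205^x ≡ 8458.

9275

Baby-step giant-step with m = ceil(sqrt(10368)) = 102.
Baby table (9205^j mod 10369 for j=0..101):
  0:1  1:9205  2:6926  3:5218  4:2482  5:3903  6:8899  7:195
  8:1138  9:2600  10:1348  11:7016  12:4148  13:3682  14:6918  15:4161
  16:9288  17:3635  18:9781  19:78  20:2529  21:1040  22:2613  23:6954
  24:3733  25:9768  26:4841  27:5812  28:5789  29:1454  30:8060  31:2105
  32:7233  33:416  34:3119  35:9003  36:3567  37:5981  38:6084  39:251
  40:8537  41:6803  42:3224  43:842  44:4967  45:4314  46:7469  47:5675
  48:9722  49:6540  50:8655  51:4248  52:1341  53:4795  54:7511  55:8632
  56:10282  57:7947  58:9209  59:2270  60:1815  61:2616  62:3462  63:3773
  64:4684  65:1918  66:7152  67:1379  68:2039  69:1105  70:9905  71:908
  72:726  73:5194  74:9680  75:3583  76:8095  77:2841  78:787  79:6773
  80:7037  81:442  82:3962  83:2437  84:4438  85:8299  86:3872  87:3507
  88:3238  89:5284  90:8610  91:4783  92:741  93:8472  94:9880  95:9270
  96:3849  97:9541  98:9844  99:9698  100:3369  101:8335
Giant step factor: 9205^(-102) ≡ 7006 (mod 10369).
Scan 8458·7006^i mod 10369 for i = 0, 1, …:
  i=0: 8458   i=1: 8282   i=2: 9137   i=3: 5985
  i=4: 9043   i=5: 668   i=6: 3589   i=7: 10078
  i=8: 3947   i=9: 8928     …   i=89: 10098
  i=90: 9270
Match at i=90, j=95: x = 90·102 + 95 = 9275.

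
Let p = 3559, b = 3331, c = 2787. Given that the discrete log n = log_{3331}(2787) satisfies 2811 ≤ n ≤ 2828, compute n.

Compute 3331^2811 mod 3559 = 3170, then multiply by 3331 repeatedly:
  3331^2811=3170  3331^2812=3276  3331^2813=462  3331^2814=1434  3331^2815=476
  3331^2816=1801  3331^2817=2216  3331^2818=130  3331^2819=2391  3331^2820=2938
  3331^2821=2787
Found 2787 at exponent 2821.

2821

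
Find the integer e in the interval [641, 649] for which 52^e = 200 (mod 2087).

642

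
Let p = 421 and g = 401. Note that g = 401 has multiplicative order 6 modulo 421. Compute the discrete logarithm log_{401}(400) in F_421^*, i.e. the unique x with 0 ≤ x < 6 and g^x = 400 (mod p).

2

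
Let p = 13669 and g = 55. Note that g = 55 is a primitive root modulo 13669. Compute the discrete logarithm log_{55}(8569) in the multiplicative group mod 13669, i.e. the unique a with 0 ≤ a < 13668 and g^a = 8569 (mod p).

Baby-step giant-step with m = ceil(sqrt(13668)) = 117.
Baby table (55^j mod 13669 for j=0..116):
  0:1  1:55  2:3025  3:2347  4:6064  5:5464  6:13471  7:2779
  8:2486  9:40  10:2200  11:11648  12:11866  13:10187  14:13525  15:5749
  16:1808  17:3757  18:1600  19:5986  20:1174  21:9894  22:11079  23:7909
  24:11256  25:3975  26:13590  27:9324  28:7067  29:5953  30:13028  31:5752
  32:1973  33:12832  34:8641  35:10509  36:3897  37:9300  38:5747  39:1698
  40:11376  41:10575  42:7527  43:3915  44:10290  45:5521  46:2937  47:11176
  48:13244  49:3963  50:12930  51:362  52:6241  53:1530  54:2136  55:8128
  56:9632  57:10338  58:8161  59:11447  60:811  61:3598  62:6524  63:3426
  64:10733  65:2548  66:3450  67:12053  68:6803  69:5102  70:7230  71:1249
  72:350  73:5581  74:6237  75:1310  76:3705  77:12409  78:12714  79:2151
  80:8953  81:331  82:4536  83:3438  84:11393  85:11510  86:4276  87:2807
  88:4026  89:2726  90:13240  91:3743  92:830  93:4643  94:9323  95:7012
  96:2928  97:10681  98:13357  99:10178  100:13030  101:5862  102:8023  103:3857
  104:7100  105:7768  106:3501  107:1189  108:10719  109:1778  110:2107  111:6533
  112:3921  113:10620  114:10002  115:3350  116:6553
Giant step factor: 55^(-117) ≡ 6305 (mod 13669).
Scan 8569·6305^i mod 13669 for i = 0, 1, …:
  i=0: 8569   i=1: 7657   i=2: 12146   i=3: 6792
  i=4: 12252   i=5: 5341   i=6: 8258   i=7: 1469
  i=8: 8132   i=9: 13510     …   i=28: 1661
  i=29: 2151
Match at i=29, j=79: a = 29·117 + 79 = 3472.

3472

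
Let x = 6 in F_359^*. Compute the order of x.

179

The order of 6 must divide p − 1 = 358 = 2 · 179.
Divisors: 1, 2, 179, 358.
Check each in increasing order: 6^1 ≡ 6;  6^2 ≡ 36;  6^179 ≡ 1.
Smallest exponent giving 1 is 179.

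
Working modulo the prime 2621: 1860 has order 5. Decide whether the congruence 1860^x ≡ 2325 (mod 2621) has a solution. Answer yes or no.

no

⟨1860⟩ has order 5; its elements mod 2621 are {1, 1295, 1860, 2206, 2501}.
2325 is not in this set.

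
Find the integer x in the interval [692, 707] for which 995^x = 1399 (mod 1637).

693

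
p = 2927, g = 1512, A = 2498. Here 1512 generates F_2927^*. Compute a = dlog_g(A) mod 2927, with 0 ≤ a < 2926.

1871

Baby-step giant-step with m = ceil(sqrt(2926)) = 55.
Baby table (1512^j mod 2927 for j=0..54):
  0:1  1:1512  2:157  3:297  4:1233  5:2724  6:399  7:326
  8:1176  9:1423  10:231  11:959  12:1143  13:1286  14:904  15:2866
  16:1432  17:2131  18:2372  19:889  20:675  21:2004  22:603  23:1439
  24:1007  25:544  26:41  27:525  28:583  29:469  30:794  31:458
  32:1724  33:1658  34:1384  35:2730  36:690  37:1268  38:31  39:40
  40:1940  41:426  42:172  43:2488  44:661  45:1325  46:1332  47:208
  48:1307  49:459  50:309  51:1815  52:1681  53:1036  54:487
Giant step factor: 1512^(-55) ≡ 1726 (mod 2927).
Scan 2498·1726^i mod 2927 for i = 0, 1, …:
  i=0: 2498   i=1: 77   i=2: 1187   i=3: 2789
  i=4: 1826   i=5: 2224   i=6: 1327   i=7: 1488
  i=8: 1309   i=9: 2617     …   i=33: 357
  i=34: 1512
Match at i=34, j=1: a = 34·55 + 1 = 1871.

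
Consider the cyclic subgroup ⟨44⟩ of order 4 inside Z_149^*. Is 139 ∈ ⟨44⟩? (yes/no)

no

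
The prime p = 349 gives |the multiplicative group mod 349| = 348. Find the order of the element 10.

The order of 10 must divide p − 1 = 348 = 2^2 · 3 · 29.
Divisors: 1, 2, 3, 4, 6, 12, 29, 58, 87, 116, 174, 348.
Check each in increasing order: 10^1 ≡ 10;  10^2 ≡ 100;  10^3 ≡ 302;  10^4 ≡ 228;  10^6 ≡ 115;  10^12 ≡ 312;  10^29 ≡ 213;  10^58 ≡ 348;  10^87 ≡ 136;  10^116 ≡ 1.
Smallest exponent giving 1 is 116.

116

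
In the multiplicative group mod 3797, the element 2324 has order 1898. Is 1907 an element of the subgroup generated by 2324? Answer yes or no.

yes

1907 ∈ ⟨2324⟩ iff 1907^1898 ≡ 1 (mod 3797), since |⟨2324⟩| = 1898.
1907^1898 mod 3797 = 1.
Since 1 = 1, 1907 lies in the subgroup.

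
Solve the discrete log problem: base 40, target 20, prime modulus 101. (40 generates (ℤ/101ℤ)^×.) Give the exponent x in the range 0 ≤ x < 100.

38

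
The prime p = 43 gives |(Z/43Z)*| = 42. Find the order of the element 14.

21

The order of 14 must divide p − 1 = 42 = 2 · 3 · 7.
Divisors: 1, 2, 3, 6, 7, 14, 21, 42.
Check each in increasing order: 14^1 ≡ 14;  14^2 ≡ 24;  14^3 ≡ 35;  14^6 ≡ 21;  14^7 ≡ 36;  14^14 ≡ 6;  14^21 ≡ 1.
Smallest exponent giving 1 is 21.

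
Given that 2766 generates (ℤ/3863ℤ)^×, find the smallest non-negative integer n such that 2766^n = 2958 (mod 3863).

Baby-step giant-step with m = ceil(sqrt(3862)) = 63.
Baby table (2766^j mod 3863 for j=0..62):
  0:1  1:2766  2:2016  3:1947  4:380  5:344  6:1206  7:2027
  8:1469  9:3241  10:2446  11:1523  12:1948  13:3146  14:2360  15:3153
  16:2407  17:1813  18:584  19:610  20:2992  21:1326  22:1729  23:20
  24:1238  25:1690  26:310  27:3737  28:3017  29:942  30:1910  31:2339
  32:3012  33:2564  34:3419  35:330  36:1112  37:844  38:1252  39:1784
  40:1493  41:91  42:611  43:1895  44:3342  45:3676  46:400  47:1582
  48:2896  49:2337  50:1343  51:2395  52:3388  53:3433  54:424  55:2295
  56:1061  57:2709  58:2737  59:2925  60:1428  61:1862  62:913
Giant step factor: 2766^(-63) ≡ 1950 (mod 3863).
Scan 2958·1950^i mod 3863 for i = 0, 1, …:
  i=0: 2958   i=1: 641   i=2: 2201   i=3: 157
  i=4: 973   i=5: 617   i=6: 1757   i=7: 3532
  i=8: 3534   i=9: 3571     …   i=16: 3133
  i=17: 1947
Match at i=17, j=3: n = 17·63 + 3 = 1074.

1074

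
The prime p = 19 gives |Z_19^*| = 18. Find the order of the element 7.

The order of 7 must divide p − 1 = 18 = 2 · 3^2.
Divisors: 1, 2, 3, 6, 9, 18.
Check each in increasing order: 7^1 ≡ 7;  7^2 ≡ 11;  7^3 ≡ 1.
Smallest exponent giving 1 is 3.

3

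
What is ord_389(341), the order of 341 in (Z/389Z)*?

The order of 341 must divide p − 1 = 388 = 2^2 · 97.
Divisors: 1, 2, 4, 97, 194, 388.
Check each in increasing order: 341^1 ≡ 341;  341^2 ≡ 359;  341^4 ≡ 122;  341^97 ≡ 115;  341^194 ≡ 388;  341^388 ≡ 1.
Smallest exponent giving 1 is 388.

388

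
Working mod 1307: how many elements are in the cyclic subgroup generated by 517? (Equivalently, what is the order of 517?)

The order of 517 must divide p − 1 = 1306 = 2 · 653.
Divisors: 1, 2, 653, 1306.
Check each in increasing order: 517^1 ≡ 517;  517^2 ≡ 661;  517^653 ≡ 1306;  517^1306 ≡ 1.
Smallest exponent giving 1 is 1306.

1306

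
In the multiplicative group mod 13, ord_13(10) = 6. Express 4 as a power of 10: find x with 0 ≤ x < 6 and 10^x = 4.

Successive powers of 10 modulo 13:
  10^0=1  10^1=10  10^2=9  10^3=12  10^4=3  10^5=4
So 10^5 ≡ 4 (mod 13), giving x = 5.

5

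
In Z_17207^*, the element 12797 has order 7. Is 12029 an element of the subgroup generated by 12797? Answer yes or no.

⟨12797⟩ has order 7; its elements mod 17207 are {1, 2418, 4190, 4960, 12797, 13551, 13704}.
12029 is not in this set.

no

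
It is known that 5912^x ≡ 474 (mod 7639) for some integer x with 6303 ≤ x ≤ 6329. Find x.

6316

Compute 5912^6303 mod 7639 = 2705, then multiply by 5912 repeatedly:
  5912^6303=2705  5912^6304=3533  5912^6305=2070  5912^6306=162  5912^6307=2869
  5912^6308=2948  5912^6309=4017  5912^6310=6492  5912^6311=2368  5912^6312=4968
  5912^6313=6500  5912^6314=3830  5912^6315=964  5912^6316=474
Found 474 at exponent 6316.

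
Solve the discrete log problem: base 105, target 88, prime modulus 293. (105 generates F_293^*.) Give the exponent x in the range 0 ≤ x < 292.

Baby-step giant-step with m = ceil(sqrt(292)) = 18.
Baby table (105^j mod 293 for j=0..17):
  0:1  1:105  2:184  3:275  4:161  5:204  6:31  7:32
  8:137  9:28  10:10  11:171  12:82  13:113  14:145  15:282
  16:17  17:27
Giant step factor: 105^(-18) ≡ 37 (mod 293).
Scan 88·37^i mod 293 for i = 0, 1, …:
  i=0: 88   i=1: 33   i=2: 49   i=3: 55
  i=4: 277   i=5: 287   i=6: 71   i=7: 283
  i=8: 216   i=9: 81     …   i=14: 121
  i=15: 82
Match at i=15, j=12: x = 15·18 + 12 = 282.

282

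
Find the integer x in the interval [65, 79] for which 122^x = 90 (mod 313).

77

Compute 122^65 mod 313 = 145, then multiply by 122 repeatedly:
  122^65=145  122^66=162  122^67=45  122^68=169  122^69=273
  122^70=128  122^71=279  122^72=234  122^73=65  122^74=105
  122^75=290  122^76=11  122^77=90
Found 90 at exponent 77.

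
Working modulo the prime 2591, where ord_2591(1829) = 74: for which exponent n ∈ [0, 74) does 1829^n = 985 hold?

47

Baby-step giant-step with m = ceil(sqrt(74)) = 9.
Baby table (1829^j mod 2591 for j=0..8):
  0:1  1:1829  2:260  3:1387  4:234  5:471  6:1247  7:683
  8:345
Giant step factor: 1829^(-9) ≡ 1074 (mod 2591).
Scan 985·1074^i mod 2591 for i = 0, 1, …:
  i=0: 985   i=1: 762   i=2: 2223   i=3: 1191
  i=4: 1771   i=5: 260
Match at i=5, j=2: n = 5·9 + 2 = 47.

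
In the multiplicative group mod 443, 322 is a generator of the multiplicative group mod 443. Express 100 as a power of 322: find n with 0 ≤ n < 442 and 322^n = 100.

284

Baby-step giant-step with m = ceil(sqrt(442)) = 22.
Baby table (322^j mod 443 for j=0..21):
  0:1  1:322  2:22  3:439  4:41  5:355  6:16  7:279
  8:352  9:379  10:213  11:364  12:256  13:34  14:316  15:305
  16:307  17:65  18:109  19:101  20:183  21:7
Giant step factor: 322^(-22) ≡ 284 (mod 443).
Scan 100·284^i mod 443 for i = 0, 1, …:
  i=0: 100   i=1: 48   i=2: 342   i=3: 111
  i=4: 71   i=5: 229   i=6: 358   i=7: 225
  i=8: 108   i=9: 105   i=10: 139   i=11: 49
  i=12: 183
Match at i=12, j=20: n = 12·22 + 20 = 284.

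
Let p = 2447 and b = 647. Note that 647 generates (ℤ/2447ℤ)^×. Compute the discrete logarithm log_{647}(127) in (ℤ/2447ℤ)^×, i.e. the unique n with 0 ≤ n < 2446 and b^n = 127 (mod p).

2369

Baby-step giant-step with m = ceil(sqrt(2446)) = 50.
Baby table (647^j mod 2447 for j=0..49):
  0:1  1:647  2:172  3:1169  4:220  5:414  6:1135  7:245
  8:1907  9:541  10:106  11:66  12:1103  13:1564  14:1297  15:2285
  16:407  17:1500  18:1488  19:1065  20:1448  21:2102  22:1909  23:1835
  24:450  25:2404  26:1543  27:2392  28:1120  29:328  30:1774  31:135
  32:1700  33:1197  34:1207  35:336  36:2056  37:1511  38:1264  39:510
  40:2072  41:2075  42:1569  43:2085  44:698  45:1358  46:153  47:1111
  48:1846  49:226
Giant step factor: 647^(-50) ≡ 356 (mod 2447).
Scan 127·356^i mod 2447 for i = 0, 1, …:
  i=0: 127   i=1: 1166   i=2: 1553   i=3: 2293
  i=4: 1457   i=5: 2375   i=6: 1285   i=7: 2318
  i=8: 569   i=9: 1910     …   i=46: 1797
  i=47: 1065
Match at i=47, j=19: n = 47·50 + 19 = 2369.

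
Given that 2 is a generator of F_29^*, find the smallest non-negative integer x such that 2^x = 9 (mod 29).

10

Successive powers of 2 modulo 29:
  2^0=1  2^1=2  2^2=4  2^3=8  2^4=16  2^5=3
  2^6=6  2^7=12  2^8=24  2^9=19  2^10=9
So 2^10 ≡ 9 (mod 29), giving x = 10.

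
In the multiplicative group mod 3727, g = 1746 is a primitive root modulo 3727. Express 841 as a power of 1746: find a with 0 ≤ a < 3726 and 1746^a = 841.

1670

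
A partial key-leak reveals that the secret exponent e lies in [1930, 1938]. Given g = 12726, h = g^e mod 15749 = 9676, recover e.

1937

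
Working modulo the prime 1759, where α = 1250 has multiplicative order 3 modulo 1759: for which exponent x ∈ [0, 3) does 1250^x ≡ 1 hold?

0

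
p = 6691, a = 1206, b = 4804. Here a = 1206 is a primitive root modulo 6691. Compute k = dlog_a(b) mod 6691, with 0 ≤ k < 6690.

3368

Baby-step giant-step with m = ceil(sqrt(6690)) = 82.
Baby table (1206^j mod 6691 for j=0..81):
  0:1  1:1206  2:2489  3:4166  4:5946  5:4815  6:5793  7:954
  8:6363  9:5892  10:6601  11:5207  12:3484  13:6447  14:140  15:1565
  16:528  17:1123  18:2756  19:5000  20:1409  21:6431  22:917  23:1887
  24:782  25:6352  26:6008  27:5986  28:6218  29:4988  30:319  31:3327
  32:4453  33:4136  34:3221  35:3746  36:1251  37:3231  38:2424  39:6068
  40:4745  41:1665  42:690  43:2456  44:4514  45:4101  46:1157  47:3614
  48:2643  49:2542  50:1174  51:4043  52:4810  53:6454  54:1891  55:5606
  56:2926  57:2599  58:3006  59:5405  60:1396  61:4135  62:2015  63:1257
  64:3776  65:3976  66:4300  67:275  68:3791  69:1993  70:1489  71:2546
  72:5998  73:617  74:1401  75:3474  76:1078  77:2014  78:51  79:1287
  80:6501  81:5045
Giant step factor: 1206^(-82) ≡ 1490 (mod 6691).
Scan 4804·1490^i mod 6691 for i = 0, 1, …:
  i=0: 4804   i=1: 5281   i=2: 74   i=3: 3204
  i=4: 3277   i=5: 4991   i=6: 2889   i=7: 2297
  i=8: 3429   i=9: 3977     …   i=40: 2101
  i=41: 5793
Match at i=41, j=6: k = 41·82 + 6 = 3368.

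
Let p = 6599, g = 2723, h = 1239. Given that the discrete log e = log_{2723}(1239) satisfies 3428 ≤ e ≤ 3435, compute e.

3434

Compute 2723^3428 mod 6599 = 6301, then multiply by 2723 repeatedly:
  2723^3428=6301  2723^3429=223  2723^3430=121  2723^3431=6132  2723^3432=1966
  2723^3433=1629  2723^3434=1239
Found 1239 at exponent 3434.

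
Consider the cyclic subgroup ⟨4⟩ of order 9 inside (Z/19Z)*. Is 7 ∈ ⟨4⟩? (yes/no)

yes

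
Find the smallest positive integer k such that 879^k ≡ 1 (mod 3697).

The order of 879 must divide p − 1 = 3696 = 2^4 · 3 · 7 · 11.
Divisors: 1, 2, 3, 4, 6, 7, 8, 11, 12, 14, 16, 21, 22, 24, 28, 33, 42, 44, 48, 56, 66, 77, 84, 88, 112, 132, 154, 168, 176, 231, 264, 308, 336, 462, 528, 616, 924, 1232, 1848, 3696.
Check each in increasing order: 879^1 ≡ 879;  879^2 ≡ 3665;  879^3 ≡ 1448;  879^4 ≡ 1024;  879^6 ≡ 505;  879^7 ≡ 255;  879^8 ≡ 2325;  879^11 ≡ 2330;  879^12 ≡ 3629;  879^14 ≡ 2176;  879^16 ≡ 611;  879^21 ≡ 330;  879^22 ≡ 1704;  879^24 ≡ 927;  879^28 ≡ 2816;  879^33 ≡ 3439;  879^42 ≡ 1687;  879^44 ≡ 1471;  879^48 ≡ 1625;  879^56 ≡ 3488;  879^66 ≡ 18;  879^77 ≡ 1273;  879^84 ≡ 2976;  879^88 ≡ 1096;  879^112 ≡ 3014;  879^132 ≡ 324;  879^154 ≡ 1243;  879^168 ≡ 2261;  879^176 ≡ 3388;  879^231 ≡ 23;  879^264 ≡ 1460;  879^308 ≡ 3400;  879^336 ≡ 2867;  879^462 ≡ 529;  879^528 ≡ 2128;  879^616 ≡ 3178;  879^924 ≡ 2566;  879^1232 ≡ 3177;  879^1848 ≡ 3696;  879^3696 ≡ 1.
Smallest exponent giving 1 is 3696.

3696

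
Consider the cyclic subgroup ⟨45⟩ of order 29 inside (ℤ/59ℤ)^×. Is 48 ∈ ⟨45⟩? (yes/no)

yes

48 ∈ ⟨45⟩ iff 48^29 ≡ 1 (mod 59), since |⟨45⟩| = 29.
48^29 mod 59 = 1.
Since 1 = 1, 48 lies in the subgroup.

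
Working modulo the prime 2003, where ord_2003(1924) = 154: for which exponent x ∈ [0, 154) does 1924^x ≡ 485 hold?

Baby-step giant-step with m = ceil(sqrt(154)) = 13.
Baby table (1924^j mod 2003 for j=0..12):
  0:1  1:1924  2:232  3:1702  4:1746  5:273  6:466  7:1243
  8:1953  9:1947  10:418  11:1029  12:832
Giant step factor: 1924^(-13) ≡ 1015 (mod 2003).
Scan 485·1015^i mod 2003 for i = 0, 1, …:
  i=0: 485   i=1: 1540   i=2: 760   i=3: 245
  i=4: 303   i=5: 1086   i=6: 640   i=7: 628
  i=8: 466
Match at i=8, j=6: x = 8·13 + 6 = 110.

110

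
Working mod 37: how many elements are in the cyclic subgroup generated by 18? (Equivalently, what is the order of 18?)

The order of 18 must divide p − 1 = 36 = 2^2 · 3^2.
Divisors: 1, 2, 3, 4, 6, 9, 12, 18, 36.
Check each in increasing order: 18^1 ≡ 18;  18^2 ≡ 28;  18^3 ≡ 23;  18^4 ≡ 7;  18^6 ≡ 11;  18^9 ≡ 31;  18^12 ≡ 10;  18^18 ≡ 36;  18^36 ≡ 1.
Smallest exponent giving 1 is 36.

36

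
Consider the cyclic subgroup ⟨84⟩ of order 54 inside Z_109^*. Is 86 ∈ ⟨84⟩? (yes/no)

86 ∈ ⟨84⟩ iff 86^54 ≡ 1 (mod 109), since |⟨84⟩| = 54.
86^54 mod 109 = 108.
Since 108 ≠ 1, 86 does not lie in the subgroup.

no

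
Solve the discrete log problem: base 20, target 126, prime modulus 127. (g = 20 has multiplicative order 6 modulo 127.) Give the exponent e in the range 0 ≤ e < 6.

Successive powers of 20 modulo 127:
  20^0=1  20^1=20  20^2=19  20^3=126
So 20^3 ≡ 126 (mod 127), giving e = 3.

3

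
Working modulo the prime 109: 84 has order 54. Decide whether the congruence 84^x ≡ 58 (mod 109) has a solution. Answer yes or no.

58 ∈ ⟨84⟩ iff 58^54 ≡ 1 (mod 109), since |⟨84⟩| = 54.
58^54 mod 109 = 108.
Since 108 ≠ 1, 58 does not lie in the subgroup.

no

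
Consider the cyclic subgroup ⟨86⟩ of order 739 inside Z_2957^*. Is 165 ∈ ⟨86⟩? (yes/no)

yes

165 ∈ ⟨86⟩ iff 165^739 ≡ 1 (mod 2957), since |⟨86⟩| = 739.
165^739 mod 2957 = 1.
Since 1 = 1, 165 lies in the subgroup.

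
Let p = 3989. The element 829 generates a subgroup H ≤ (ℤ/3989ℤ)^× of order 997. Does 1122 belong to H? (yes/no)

yes

1122 ∈ ⟨829⟩ iff 1122^997 ≡ 1 (mod 3989), since |⟨829⟩| = 997.
1122^997 mod 3989 = 1.
Since 1 = 1, 1122 lies in the subgroup.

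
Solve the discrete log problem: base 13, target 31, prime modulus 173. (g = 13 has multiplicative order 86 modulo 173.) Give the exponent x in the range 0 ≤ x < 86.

59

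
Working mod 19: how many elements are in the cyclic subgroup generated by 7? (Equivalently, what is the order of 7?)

3

The order of 7 must divide p − 1 = 18 = 2 · 3^2.
Divisors: 1, 2, 3, 6, 9, 18.
Check each in increasing order: 7^1 ≡ 7;  7^2 ≡ 11;  7^3 ≡ 1.
Smallest exponent giving 1 is 3.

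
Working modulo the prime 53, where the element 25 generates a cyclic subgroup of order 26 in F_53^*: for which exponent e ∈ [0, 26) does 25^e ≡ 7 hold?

9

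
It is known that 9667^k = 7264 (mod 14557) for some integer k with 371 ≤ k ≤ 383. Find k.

371

Compute 9667^371 mod 14557 = 7264, then multiply by 9667 repeatedly:
  9667^371=7264
Found 7264 at exponent 371.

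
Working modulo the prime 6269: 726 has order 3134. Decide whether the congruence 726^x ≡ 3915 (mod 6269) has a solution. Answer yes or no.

3915 ∈ ⟨726⟩ iff 3915^3134 ≡ 1 (mod 6269), since |⟨726⟩| = 3134.
3915^3134 mod 6269 = 6268.
Since 6268 ≠ 1, 3915 does not lie in the subgroup.

no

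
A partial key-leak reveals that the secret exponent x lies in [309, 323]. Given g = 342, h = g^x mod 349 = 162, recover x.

321

Compute 342^309 mod 349 = 131, then multiply by 342 repeatedly:
  342^309=131  342^310=130  342^311=137  342^312=88  342^313=82
  342^314=124  342^315=179  342^316=143  342^317=46  342^318=27
  342^319=160  342^320=276  342^321=162
Found 162 at exponent 321.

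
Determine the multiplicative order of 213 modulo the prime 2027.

The order of 213 must divide p − 1 = 2026 = 2 · 1013.
Divisors: 1, 2, 1013, 2026.
Check each in increasing order: 213^1 ≡ 213;  213^2 ≡ 775;  213^1013 ≡ 1.
Smallest exponent giving 1 is 1013.

1013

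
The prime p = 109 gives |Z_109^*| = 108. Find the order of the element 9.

27

The order of 9 must divide p − 1 = 108 = 2^2 · 3^3.
Divisors: 1, 2, 3, 4, 6, 9, 12, 18, 27, 36, 54, 108.
Check each in increasing order: 9^1 ≡ 9;  9^2 ≡ 81;  9^3 ≡ 75;  9^4 ≡ 21;  9^6 ≡ 66;  9^9 ≡ 45;  9^12 ≡ 105;  9^18 ≡ 63;  9^27 ≡ 1.
Smallest exponent giving 1 is 27.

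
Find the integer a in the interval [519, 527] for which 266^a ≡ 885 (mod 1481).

524

Compute 266^519 mod 1481 = 839, then multiply by 266 repeatedly:
  266^519=839  266^520=1024  266^521=1361  266^522=662  266^523=1334
  266^524=885
Found 885 at exponent 524.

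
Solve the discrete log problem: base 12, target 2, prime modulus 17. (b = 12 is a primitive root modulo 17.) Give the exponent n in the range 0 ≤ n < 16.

6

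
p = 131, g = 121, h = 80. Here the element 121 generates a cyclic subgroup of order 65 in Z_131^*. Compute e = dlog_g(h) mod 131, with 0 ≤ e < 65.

Baby-step giant-step with m = ceil(sqrt(65)) = 9.
Baby table (121^j mod 131 for j=0..8):
  0:1  1:121  2:100  3:48  4:44  5:84  6:77  7:16
  8:102
Giant step factor: 121^(-9) ≡ 117 (mod 131).
Scan 80·117^i mod 131 for i = 0, 1, …:
  i=0: 80   i=1: 59   i=2: 91   i=3: 36
  i=4: 20   i=5: 113   i=6: 121
Match at i=6, j=1: e = 6·9 + 1 = 55.

55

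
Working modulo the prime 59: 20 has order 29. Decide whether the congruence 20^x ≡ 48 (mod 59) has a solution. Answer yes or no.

yes

48 ∈ ⟨20⟩ iff 48^29 ≡ 1 (mod 59), since |⟨20⟩| = 29.
48^29 mod 59 = 1.
Since 1 = 1, 48 lies in the subgroup.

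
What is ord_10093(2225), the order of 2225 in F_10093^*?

2523

The order of 2225 must divide p − 1 = 10092 = 2^2 · 3 · 29^2.
Divisors: 1, 2, 3, 4, 6, 12, 29, 58, 87, 116, 174, 348, 841, 1682, 2523, 3364, 5046, 10092.
Check each in increasing order: 2225^1 ≡ 2225;  2225^2 ≡ 5055;  2225^3 ≡ 3773;  2225^4 ≡ 7642;  2225^6 ≡ 4399;  2225^12 ≡ 2920;  2225^29 ≡ 6703;  2225^58 ≡ 6266;  2225^87 ≡ 4025;  2225^116 ≡ 986;  2225^174 ≡ 1360;  2225^348 ≡ 2581;  2225^841 ≡ 4959;  2225^1682 ≡ 5133;  2225^2523 ≡ 1.
Smallest exponent giving 1 is 2523.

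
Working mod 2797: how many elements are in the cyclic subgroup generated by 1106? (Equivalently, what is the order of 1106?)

The order of 1106 must divide p − 1 = 2796 = 2^2 · 3 · 233.
Divisors: 1, 2, 3, 4, 6, 12, 233, 466, 699, 932, 1398, 2796.
Check each in increasing order: 1106^1 ≡ 1106;  1106^2 ≡ 947;  1106^3 ≡ 1304;  1106^4 ≡ 1769;  1106^6 ≡ 2637;  1106^12 ≡ 427;  1106^233 ≡ 411;  1106^466 ≡ 1101;  1106^699 ≡ 2194;  1106^932 ≡ 1100;  1106^1398 ≡ 2796;  1106^2796 ≡ 1.
Smallest exponent giving 1 is 2796.

2796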